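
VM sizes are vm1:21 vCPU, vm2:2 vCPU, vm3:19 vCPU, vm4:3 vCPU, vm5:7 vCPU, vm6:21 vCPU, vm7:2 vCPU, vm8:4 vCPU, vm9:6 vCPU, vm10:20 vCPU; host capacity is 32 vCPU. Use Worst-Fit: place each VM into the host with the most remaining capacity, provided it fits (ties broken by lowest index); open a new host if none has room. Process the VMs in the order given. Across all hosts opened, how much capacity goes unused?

host 1: place vm1 (21 vCPU), 11 vCPU left
host 1: place vm2 (2 vCPU), 9 vCPU left
host 2: place vm3 (19 vCPU), 13 vCPU left
host 2: place vm4 (3 vCPU), 10 vCPU left
host 2: place vm5 (7 vCPU), 3 vCPU left
host 3: place vm6 (21 vCPU), 11 vCPU left
host 3: place vm7 (2 vCPU), 9 vCPU left
host 1: place vm8 (4 vCPU), 5 vCPU left
host 3: place vm9 (6 vCPU), 3 vCPU left
host 4: place vm10 (20 vCPU), 12 vCPU left
4 hosts × 32 vCPU = 128 vCPU; used 105 vCPU; unused 23 vCPU.

23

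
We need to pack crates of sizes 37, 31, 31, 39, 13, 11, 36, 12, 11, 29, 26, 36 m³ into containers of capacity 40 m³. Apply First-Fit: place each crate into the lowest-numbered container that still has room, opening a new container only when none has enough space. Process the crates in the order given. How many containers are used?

37 m³ → container 1 (remaining 3 m³)
31 m³ → container 2 (remaining 9 m³)
31 m³ → container 3 (remaining 9 m³)
39 m³ → container 4 (remaining 1 m³)
13 m³ → container 5 (remaining 27 m³)
11 m³ → container 5 (remaining 16 m³)
36 m³ → container 6 (remaining 4 m³)
12 m³ → container 5 (remaining 4 m³)
11 m³ → container 7 (remaining 29 m³)
29 m³ → container 7 (remaining 0 m³)
26 m³ → container 8 (remaining 14 m³)
36 m³ → container 9 (remaining 4 m³)

9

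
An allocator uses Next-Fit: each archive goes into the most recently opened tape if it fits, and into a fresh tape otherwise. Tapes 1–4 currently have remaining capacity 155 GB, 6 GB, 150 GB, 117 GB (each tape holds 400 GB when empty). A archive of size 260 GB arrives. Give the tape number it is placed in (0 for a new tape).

Next-Fit only looks at tape 4, which has 117 GB free.
260 GB does not fit, so a new tape is opened.

0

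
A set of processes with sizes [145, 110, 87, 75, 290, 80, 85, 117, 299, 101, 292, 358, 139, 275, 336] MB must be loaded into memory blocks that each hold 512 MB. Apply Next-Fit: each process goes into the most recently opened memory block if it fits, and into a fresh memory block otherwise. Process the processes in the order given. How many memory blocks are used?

145 MB → memory block 1 (remaining 367 MB)
110 MB → memory block 1 (remaining 257 MB)
87 MB → memory block 1 (remaining 170 MB)
75 MB → memory block 1 (remaining 95 MB)
290 MB → memory block 2 (remaining 222 MB)
80 MB → memory block 2 (remaining 142 MB)
85 MB → memory block 2 (remaining 57 MB)
117 MB → memory block 3 (remaining 395 MB)
299 MB → memory block 3 (remaining 96 MB)
101 MB → memory block 4 (remaining 411 MB)
292 MB → memory block 4 (remaining 119 MB)
358 MB → memory block 5 (remaining 154 MB)
139 MB → memory block 5 (remaining 15 MB)
275 MB → memory block 6 (remaining 237 MB)
336 MB → memory block 7 (remaining 176 MB)

7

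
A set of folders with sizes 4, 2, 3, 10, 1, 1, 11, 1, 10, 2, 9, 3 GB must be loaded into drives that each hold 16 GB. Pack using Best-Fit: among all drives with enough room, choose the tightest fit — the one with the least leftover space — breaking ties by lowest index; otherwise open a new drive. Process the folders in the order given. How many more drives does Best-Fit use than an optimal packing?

Best-Fit: [4,2,3] [10,1,1,1,2] [11,3] [10] [9] → 5 drives.
Total size 57 GB; any packing needs at least ⌈57/16⌉ = 4 drives.
An optimal packing achieves that bound: [11,4,1] [10,3,3] [10,2,2,1,1] [9] → 4 drives.
Excess: 5 − 4 = 1.

1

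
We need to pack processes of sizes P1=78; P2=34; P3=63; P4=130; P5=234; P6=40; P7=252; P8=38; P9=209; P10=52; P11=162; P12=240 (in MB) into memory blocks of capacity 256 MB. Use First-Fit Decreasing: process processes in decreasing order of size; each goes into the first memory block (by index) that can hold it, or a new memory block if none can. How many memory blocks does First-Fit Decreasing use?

Sorted descending: 252, 240, 234, 209, 162, 130, 78, 63, 52, 40, 38, 34.
memory block 1: place 252 MB, 4 MB left
memory block 2: place 240 MB, 16 MB left
memory block 3: place 234 MB, 22 MB left
memory block 4: place 209 MB, 47 MB left
memory block 5: place 162 MB, 94 MB left
memory block 6: place 130 MB, 126 MB left
memory block 5: place 78 MB, 16 MB left
memory block 6: place 63 MB, 63 MB left
memory block 6: place 52 MB, 11 MB left
memory block 4: place 40 MB, 7 MB left
memory block 7: place 38 MB, 218 MB left
memory block 7: place 34 MB, 184 MB left
Final memory blocks: [252] [240] [234] [209,40] [162,78] [130,63,52] [38,34].

7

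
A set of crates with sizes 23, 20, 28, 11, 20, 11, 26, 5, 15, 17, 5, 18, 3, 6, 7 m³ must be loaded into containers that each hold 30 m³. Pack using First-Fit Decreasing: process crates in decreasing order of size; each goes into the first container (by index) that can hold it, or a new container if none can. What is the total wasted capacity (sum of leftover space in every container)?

Sorted descending: 28, 26, 23, 20, 20, 18, 17, 15, 11, 11, 7, 6, 5, 5, 3.
Put 28 m³ in container 1; 2 m³ remain.
Put 26 m³ in container 2; 4 m³ remain.
Put 23 m³ in container 3; 7 m³ remain.
Put 20 m³ in container 4; 10 m³ remain.
Put 20 m³ in container 5; 10 m³ remain.
Put 18 m³ in container 6; 12 m³ remain.
Put 17 m³ in container 7; 13 m³ remain.
Put 15 m³ in container 8; 15 m³ remain.
Put 11 m³ in container 6; 1 m³ remain.
Put 11 m³ in container 7; 2 m³ remain.
Put 7 m³ in container 3; 0 m³ remain.
Put 6 m³ in container 4; 4 m³ remain.
Put 5 m³ in container 5; 5 m³ remain.
Put 5 m³ in container 5; 0 m³ remain.
Put 3 m³ in container 2; 1 m³ remain.
8 containers × 30 m³ = 240 m³; used 215 m³; unused 25 m³.

25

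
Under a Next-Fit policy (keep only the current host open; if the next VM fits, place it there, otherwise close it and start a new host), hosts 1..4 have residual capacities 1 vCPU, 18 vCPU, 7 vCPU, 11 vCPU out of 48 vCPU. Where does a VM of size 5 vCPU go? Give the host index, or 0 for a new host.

Next-Fit only looks at host 4, which has 11 vCPU free.
5 vCPU fits there.

4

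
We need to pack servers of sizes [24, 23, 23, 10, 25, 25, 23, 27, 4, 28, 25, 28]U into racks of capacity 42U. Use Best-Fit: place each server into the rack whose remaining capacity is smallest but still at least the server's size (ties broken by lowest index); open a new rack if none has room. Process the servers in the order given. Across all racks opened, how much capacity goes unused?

155

Put 24U in rack 1; 18U remain.
Put 23U in rack 2; 19U remain.
Put 23U in rack 3; 19U remain.
Put 10U in rack 1; 8U remain.
Put 25U in rack 4; 17U remain.
Put 25U in rack 5; 17U remain.
Put 23U in rack 6; 19U remain.
Put 27U in rack 7; 15U remain.
Put 4U in rack 1; 4U remain.
Put 28U in rack 8; 14U remain.
Put 25U in rack 9; 17U remain.
Put 28U in rack 10; 14U remain.
10 racks × 42U = 420U; used 265U; unused 155U.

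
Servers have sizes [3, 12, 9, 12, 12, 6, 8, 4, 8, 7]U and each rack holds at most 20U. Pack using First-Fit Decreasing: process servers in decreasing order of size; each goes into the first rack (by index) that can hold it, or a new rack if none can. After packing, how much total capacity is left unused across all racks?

Sorted descending: 12, 12, 12, 9, 8, 8, 7, 6, 4, 3.
rack 1: place 12U, 8U left
rack 2: place 12U, 8U left
rack 3: place 12U, 8U left
rack 4: place 9U, 11U left
rack 1: place 8U, 0U left
rack 2: place 8U, 0U left
rack 3: place 7U, 1U left
rack 4: place 6U, 5U left
rack 4: place 4U, 1U left
rack 5: place 3U, 17U left
5 racks × 20U = 100U; used 81U; unused 19U.

19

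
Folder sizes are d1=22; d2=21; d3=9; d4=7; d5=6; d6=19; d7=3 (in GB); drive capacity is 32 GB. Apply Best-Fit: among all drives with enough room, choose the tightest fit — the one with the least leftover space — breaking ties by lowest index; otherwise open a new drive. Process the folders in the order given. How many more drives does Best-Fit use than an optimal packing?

Best-Fit: [22,9] [21,7,3] [6,19] → 3 drives.
Total size 87 GB; any packing needs at least ⌈87/32⌉ = 3 drives.
So 3 is already optimal.

0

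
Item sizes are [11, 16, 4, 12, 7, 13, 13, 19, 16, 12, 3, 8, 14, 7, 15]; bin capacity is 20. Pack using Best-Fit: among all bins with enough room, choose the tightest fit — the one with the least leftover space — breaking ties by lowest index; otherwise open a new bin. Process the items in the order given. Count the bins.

10

bin 1: place 11, 9 left
bin 2: place 16, 4 left
bin 2: place 4, 0 left
bin 3: place 12, 8 left
bin 3: place 7, 1 left
bin 4: place 13, 7 left
bin 5: place 13, 7 left
bin 6: place 19, 1 left
bin 7: place 16, 4 left
bin 8: place 12, 8 left
bin 7: place 3, 1 left
bin 8: place 8, 0 left
bin 9: place 14, 6 left
bin 4: place 7, 0 left
bin 10: place 15, 5 left
Final bins: [11] [16,4] [12,7] [13,7] [13] [19] [16,3] [12,8] [14] [15].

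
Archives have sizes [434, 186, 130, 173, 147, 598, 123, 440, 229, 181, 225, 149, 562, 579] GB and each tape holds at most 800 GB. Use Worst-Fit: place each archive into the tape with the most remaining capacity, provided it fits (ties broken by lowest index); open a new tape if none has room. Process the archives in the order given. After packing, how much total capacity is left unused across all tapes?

1444

Put 434 GB in tape 1; 366 GB remain.
Put 186 GB in tape 1; 180 GB remain.
Put 130 GB in tape 1; 50 GB remain.
Put 173 GB in tape 2; 627 GB remain.
Put 147 GB in tape 2; 480 GB remain.
Put 598 GB in tape 3; 202 GB remain.
Put 123 GB in tape 2; 357 GB remain.
Put 440 GB in tape 4; 360 GB remain.
Put 229 GB in tape 4; 131 GB remain.
Put 181 GB in tape 2; 176 GB remain.
Put 225 GB in tape 5; 575 GB remain.
Put 149 GB in tape 5; 426 GB remain.
Put 562 GB in tape 6; 238 GB remain.
Put 579 GB in tape 7; 221 GB remain.
7 tapes × 800 GB = 5600 GB; used 4156 GB; unused 1444 GB.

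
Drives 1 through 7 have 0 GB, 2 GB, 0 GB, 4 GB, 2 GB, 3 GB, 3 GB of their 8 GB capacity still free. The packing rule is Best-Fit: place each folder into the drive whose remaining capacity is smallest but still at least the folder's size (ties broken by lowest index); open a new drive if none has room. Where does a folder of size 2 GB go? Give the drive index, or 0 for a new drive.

Drives with room: drive 2 (2 GB), drive 4 (4 GB), drive 5 (2 GB), drive 6 (3 GB), drive 7 (3 GB).
Tightest fit is drive 2 with 2 GB free.

2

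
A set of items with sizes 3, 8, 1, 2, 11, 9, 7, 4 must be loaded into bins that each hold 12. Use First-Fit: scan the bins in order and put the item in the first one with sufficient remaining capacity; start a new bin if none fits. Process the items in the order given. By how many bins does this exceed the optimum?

First-Fit: [3,8,1] [2,9] [11] [7,4] → 4 bins.
Total size 45; any packing needs at least ⌈45/12⌉ = 4 bins.
So 4 is already optimal.

0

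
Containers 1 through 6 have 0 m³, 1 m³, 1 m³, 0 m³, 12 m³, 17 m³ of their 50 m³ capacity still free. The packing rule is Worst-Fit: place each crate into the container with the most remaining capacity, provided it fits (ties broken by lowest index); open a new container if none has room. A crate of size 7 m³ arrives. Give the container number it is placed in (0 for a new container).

6

Containers with room: container 5 (12 m³), container 6 (17 m³).
Most room is container 6 with 17 m³ free.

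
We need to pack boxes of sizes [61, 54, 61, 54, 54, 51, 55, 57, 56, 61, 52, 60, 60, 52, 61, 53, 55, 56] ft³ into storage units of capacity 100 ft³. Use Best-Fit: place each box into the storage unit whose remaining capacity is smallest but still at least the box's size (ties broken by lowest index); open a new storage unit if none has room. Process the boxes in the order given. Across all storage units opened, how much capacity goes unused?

61 ft³ → storage unit 1 (remaining 39 ft³)
54 ft³ → storage unit 2 (remaining 46 ft³)
61 ft³ → storage unit 3 (remaining 39 ft³)
54 ft³ → storage unit 4 (remaining 46 ft³)
54 ft³ → storage unit 5 (remaining 46 ft³)
51 ft³ → storage unit 6 (remaining 49 ft³)
55 ft³ → storage unit 7 (remaining 45 ft³)
57 ft³ → storage unit 8 (remaining 43 ft³)
56 ft³ → storage unit 9 (remaining 44 ft³)
61 ft³ → storage unit 10 (remaining 39 ft³)
52 ft³ → storage unit 11 (remaining 48 ft³)
60 ft³ → storage unit 12 (remaining 40 ft³)
60 ft³ → storage unit 13 (remaining 40 ft³)
52 ft³ → storage unit 14 (remaining 48 ft³)
61 ft³ → storage unit 15 (remaining 39 ft³)
53 ft³ → storage unit 16 (remaining 47 ft³)
55 ft³ → storage unit 17 (remaining 45 ft³)
56 ft³ → storage unit 18 (remaining 44 ft³)
18 storage units × 100 ft³ = 1800 ft³; used 1013 ft³; unused 787 ft³.

787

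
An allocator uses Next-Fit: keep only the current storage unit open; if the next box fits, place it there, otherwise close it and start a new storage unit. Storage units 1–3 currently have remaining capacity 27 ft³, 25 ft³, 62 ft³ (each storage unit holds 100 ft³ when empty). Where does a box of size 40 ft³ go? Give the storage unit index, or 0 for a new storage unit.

3

Next-Fit only looks at storage unit 3, which has 62 ft³ free.
40 ft³ fits there.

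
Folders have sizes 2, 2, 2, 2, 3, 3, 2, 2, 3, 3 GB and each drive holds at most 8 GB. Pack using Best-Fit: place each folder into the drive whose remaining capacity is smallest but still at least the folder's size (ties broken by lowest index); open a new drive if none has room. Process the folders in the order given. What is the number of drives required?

3 drives

2 GB → drive 1 (remaining 6 GB)
2 GB → drive 1 (remaining 4 GB)
2 GB → drive 1 (remaining 2 GB)
2 GB → drive 1 (remaining 0 GB)
3 GB → drive 2 (remaining 5 GB)
3 GB → drive 2 (remaining 2 GB)
2 GB → drive 2 (remaining 0 GB)
2 GB → drive 3 (remaining 6 GB)
3 GB → drive 3 (remaining 3 GB)
3 GB → drive 3 (remaining 0 GB)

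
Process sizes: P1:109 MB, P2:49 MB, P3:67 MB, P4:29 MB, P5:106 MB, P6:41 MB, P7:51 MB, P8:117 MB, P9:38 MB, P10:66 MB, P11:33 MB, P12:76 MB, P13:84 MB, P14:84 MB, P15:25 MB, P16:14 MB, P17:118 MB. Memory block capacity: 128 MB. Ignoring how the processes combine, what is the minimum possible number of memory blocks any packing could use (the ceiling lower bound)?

9

Total size = 109 + 49 + 67 + 29 + 106 + 41 + 51 + 117 + 38 + 66 + 33 + 76 + 84 + 84 + 25 + 14 + 118 = 1107 MB.
⌈1107 / 128⌉ = 9.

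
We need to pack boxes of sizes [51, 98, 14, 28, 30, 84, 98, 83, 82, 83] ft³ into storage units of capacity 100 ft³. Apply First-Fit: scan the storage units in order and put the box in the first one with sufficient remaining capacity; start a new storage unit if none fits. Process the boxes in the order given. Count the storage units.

storage unit 1: place 51 ft³, 49 ft³ left
storage unit 2: place 98 ft³, 2 ft³ left
storage unit 1: place 14 ft³, 35 ft³ left
storage unit 1: place 28 ft³, 7 ft³ left
storage unit 3: place 30 ft³, 70 ft³ left
storage unit 4: place 84 ft³, 16 ft³ left
storage unit 5: place 98 ft³, 2 ft³ left
storage unit 6: place 83 ft³, 17 ft³ left
storage unit 7: place 82 ft³, 18 ft³ left
storage unit 8: place 83 ft³, 17 ft³ left
Final storage units: [51,14,28] [98] [30] [84] [98] [83] [82] [83].

8 storage units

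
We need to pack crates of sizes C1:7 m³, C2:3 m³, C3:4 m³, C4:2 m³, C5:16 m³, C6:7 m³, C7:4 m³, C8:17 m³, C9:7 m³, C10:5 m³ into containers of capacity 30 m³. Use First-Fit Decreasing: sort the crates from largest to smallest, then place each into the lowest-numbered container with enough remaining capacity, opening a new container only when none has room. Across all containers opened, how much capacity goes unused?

Sorted descending: 17, 16, 7, 7, 7, 5, 4, 4, 3, 2.
17 m³ → container 1 (remaining 13 m³)
16 m³ → container 2 (remaining 14 m³)
7 m³ → container 1 (remaining 6 m³)
7 m³ → container 2 (remaining 7 m³)
7 m³ → container 2 (remaining 0 m³)
5 m³ → container 1 (remaining 1 m³)
4 m³ → container 3 (remaining 26 m³)
4 m³ → container 3 (remaining 22 m³)
3 m³ → container 3 (remaining 19 m³)
2 m³ → container 3 (remaining 17 m³)
3 containers × 30 m³ = 90 m³; used 72 m³; unused 18 m³.

18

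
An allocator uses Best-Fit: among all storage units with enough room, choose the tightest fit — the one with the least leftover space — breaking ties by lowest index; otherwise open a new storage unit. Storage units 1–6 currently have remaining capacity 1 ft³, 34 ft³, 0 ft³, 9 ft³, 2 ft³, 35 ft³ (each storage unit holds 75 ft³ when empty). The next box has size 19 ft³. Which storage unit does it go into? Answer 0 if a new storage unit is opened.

Storage units with room: storage unit 2 (34 ft³), storage unit 6 (35 ft³).
Tightest fit is storage unit 2 with 34 ft³ free.

2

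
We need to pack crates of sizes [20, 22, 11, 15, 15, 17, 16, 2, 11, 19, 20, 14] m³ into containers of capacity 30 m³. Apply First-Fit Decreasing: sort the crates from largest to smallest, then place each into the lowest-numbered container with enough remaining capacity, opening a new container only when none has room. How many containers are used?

Sorted descending: 22, 20, 20, 19, 17, 16, 15, 15, 14, 11, 11, 2.
22 m³ → container 1 (remaining 8 m³)
20 m³ → container 2 (remaining 10 m³)
20 m³ → container 3 (remaining 10 m³)
19 m³ → container 4 (remaining 11 m³)
17 m³ → container 5 (remaining 13 m³)
16 m³ → container 6 (remaining 14 m³)
15 m³ → container 7 (remaining 15 m³)
15 m³ → container 7 (remaining 0 m³)
14 m³ → container 6 (remaining 0 m³)
11 m³ → container 4 (remaining 0 m³)
11 m³ → container 5 (remaining 2 m³)
2 m³ → container 1 (remaining 6 m³)
Final containers: [22,2] [20] [20] [19,11] [17,11] [16,14] [15,15].

7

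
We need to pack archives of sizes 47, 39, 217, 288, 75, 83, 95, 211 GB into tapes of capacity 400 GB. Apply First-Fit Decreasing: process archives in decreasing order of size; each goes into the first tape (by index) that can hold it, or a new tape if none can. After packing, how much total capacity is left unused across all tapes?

145

Sorted descending: 288, 217, 211, 95, 83, 75, 47, 39.
tape 1: place 288 GB, 112 GB left
tape 2: place 217 GB, 183 GB left
tape 3: place 211 GB, 189 GB left
tape 1: place 95 GB, 17 GB left
tape 2: place 83 GB, 100 GB left
tape 2: place 75 GB, 25 GB left
tape 3: place 47 GB, 142 GB left
tape 3: place 39 GB, 103 GB left
3 tapes × 400 GB = 1200 GB; used 1055 GB; unused 145 GB.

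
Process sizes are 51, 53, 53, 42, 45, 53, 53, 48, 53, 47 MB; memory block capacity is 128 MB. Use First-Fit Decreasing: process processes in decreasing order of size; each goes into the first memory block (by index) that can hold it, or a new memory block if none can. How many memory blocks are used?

5 memory blocks

Sorted descending: 53, 53, 53, 53, 53, 51, 48, 47, 45, 42.
Put 53 MB in memory block 1; 75 MB remain.
Put 53 MB in memory block 1; 22 MB remain.
Put 53 MB in memory block 2; 75 MB remain.
Put 53 MB in memory block 2; 22 MB remain.
Put 53 MB in memory block 3; 75 MB remain.
Put 51 MB in memory block 3; 24 MB remain.
Put 48 MB in memory block 4; 80 MB remain.
Put 47 MB in memory block 4; 33 MB remain.
Put 45 MB in memory block 5; 83 MB remain.
Put 42 MB in memory block 5; 41 MB remain.
Final memory blocks: [53,53] [53,53] [53,51] [48,47] [45,42].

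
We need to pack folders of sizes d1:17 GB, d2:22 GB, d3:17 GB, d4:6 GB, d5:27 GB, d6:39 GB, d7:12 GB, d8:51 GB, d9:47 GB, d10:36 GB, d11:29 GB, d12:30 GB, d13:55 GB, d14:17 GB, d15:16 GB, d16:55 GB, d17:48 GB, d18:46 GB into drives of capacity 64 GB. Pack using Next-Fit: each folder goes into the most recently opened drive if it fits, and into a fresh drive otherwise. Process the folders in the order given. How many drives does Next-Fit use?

Put d1 (17 GB) in drive 1; 47 GB remain.
Put d2 (22 GB) in drive 1; 25 GB remain.
Put d3 (17 GB) in drive 1; 8 GB remain.
Put d4 (6 GB) in drive 1; 2 GB remain.
Put d5 (27 GB) in drive 2; 37 GB remain.
Put d6 (39 GB) in drive 3; 25 GB remain.
Put d7 (12 GB) in drive 3; 13 GB remain.
Put d8 (51 GB) in drive 4; 13 GB remain.
Put d9 (47 GB) in drive 5; 17 GB remain.
Put d10 (36 GB) in drive 6; 28 GB remain.
Put d11 (29 GB) in drive 7; 35 GB remain.
Put d12 (30 GB) in drive 7; 5 GB remain.
Put d13 (55 GB) in drive 8; 9 GB remain.
Put d14 (17 GB) in drive 9; 47 GB remain.
Put d15 (16 GB) in drive 9; 31 GB remain.
Put d16 (55 GB) in drive 10; 9 GB remain.
Put d17 (48 GB) in drive 11; 16 GB remain.
Put d18 (46 GB) in drive 12; 18 GB remain.

12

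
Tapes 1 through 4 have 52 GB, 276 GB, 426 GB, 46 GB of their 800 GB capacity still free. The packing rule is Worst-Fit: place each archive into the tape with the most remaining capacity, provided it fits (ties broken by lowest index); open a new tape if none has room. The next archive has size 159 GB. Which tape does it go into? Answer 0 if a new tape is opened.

3

Tapes with room: tape 2 (276 GB), tape 3 (426 GB).
Most room is tape 3 with 426 GB free.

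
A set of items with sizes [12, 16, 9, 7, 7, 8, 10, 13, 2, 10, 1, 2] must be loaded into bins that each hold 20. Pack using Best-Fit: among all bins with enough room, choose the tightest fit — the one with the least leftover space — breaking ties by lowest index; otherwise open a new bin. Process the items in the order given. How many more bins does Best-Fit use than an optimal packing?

1

Best-Fit: [12,7,1] [16,2] [9,7] [8,10,2] [13] [10] → 6 bins.
Total size 97; any packing needs at least ⌈97/20⌉ = 5 bins.
An optimal packing achieves that bound: [16,2,2] [13,7] [12,8] [10,10] [9,7,1] → 5 bins.
Excess: 6 − 5 = 1.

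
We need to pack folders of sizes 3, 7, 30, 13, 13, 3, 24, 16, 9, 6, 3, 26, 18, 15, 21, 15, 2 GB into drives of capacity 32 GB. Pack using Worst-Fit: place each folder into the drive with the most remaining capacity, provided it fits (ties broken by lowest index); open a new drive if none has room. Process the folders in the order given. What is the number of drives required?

drive 1: place 3 GB, 29 GB left
drive 1: place 7 GB, 22 GB left
drive 2: place 30 GB, 2 GB left
drive 1: place 13 GB, 9 GB left
drive 3: place 13 GB, 19 GB left
drive 3: place 3 GB, 16 GB left
drive 4: place 24 GB, 8 GB left
drive 3: place 16 GB, 0 GB left
drive 1: place 9 GB, 0 GB left
drive 4: place 6 GB, 2 GB left
drive 5: place 3 GB, 29 GB left
drive 5: place 26 GB, 3 GB left
drive 6: place 18 GB, 14 GB left
drive 7: place 15 GB, 17 GB left
drive 8: place 21 GB, 11 GB left
drive 7: place 15 GB, 2 GB left
drive 6: place 2 GB, 12 GB left

8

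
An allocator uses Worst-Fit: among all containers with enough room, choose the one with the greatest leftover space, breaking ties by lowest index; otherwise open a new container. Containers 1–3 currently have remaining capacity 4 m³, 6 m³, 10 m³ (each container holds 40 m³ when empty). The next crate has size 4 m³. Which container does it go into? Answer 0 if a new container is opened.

3

Containers with room: container 1 (4 m³), container 2 (6 m³), container 3 (10 m³).
Most room is container 3 with 10 m³ free.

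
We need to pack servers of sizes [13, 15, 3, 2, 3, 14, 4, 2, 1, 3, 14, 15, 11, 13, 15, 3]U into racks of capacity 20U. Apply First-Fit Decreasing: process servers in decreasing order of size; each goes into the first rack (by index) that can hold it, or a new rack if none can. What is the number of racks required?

8

Sorted descending: 15, 15, 15, 14, 14, 13, 13, 11, 4, 3, 3, 3, 3, 2, 2, 1.
15U → rack 1 (remaining 5U)
15U → rack 2 (remaining 5U)
15U → rack 3 (remaining 5U)
14U → rack 4 (remaining 6U)
14U → rack 5 (remaining 6U)
13U → rack 6 (remaining 7U)
13U → rack 7 (remaining 7U)
11U → rack 8 (remaining 9U)
4U → rack 1 (remaining 1U)
3U → rack 2 (remaining 2U)
3U → rack 3 (remaining 2U)
3U → rack 4 (remaining 3U)
3U → rack 4 (remaining 0U)
2U → rack 2 (remaining 0U)
2U → rack 3 (remaining 0U)
1U → rack 1 (remaining 0U)
Final racks: [15,4,1] [15,3,2] [15,3,2] [14,3,3] [14] [13] [13] [11].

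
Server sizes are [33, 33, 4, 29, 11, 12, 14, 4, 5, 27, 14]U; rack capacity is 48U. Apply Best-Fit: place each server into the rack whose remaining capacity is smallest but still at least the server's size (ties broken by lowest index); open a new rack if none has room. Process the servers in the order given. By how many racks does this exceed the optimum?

0

Best-Fit: [33,4,11] [33,12] [29,14,4] [5,27,14] → 4 racks.
Total size 186U; any packing needs at least ⌈186/48⌉ = 4 racks.
So 4 is already optimal.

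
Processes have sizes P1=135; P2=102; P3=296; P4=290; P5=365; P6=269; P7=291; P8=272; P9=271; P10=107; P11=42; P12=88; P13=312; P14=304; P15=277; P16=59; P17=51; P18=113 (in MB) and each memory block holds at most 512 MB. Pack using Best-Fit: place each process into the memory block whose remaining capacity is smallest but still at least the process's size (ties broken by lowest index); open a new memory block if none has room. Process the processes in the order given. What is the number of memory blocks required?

P1 (135 MB) → memory block 1 (remaining 377 MB)
P2 (102 MB) → memory block 1 (remaining 275 MB)
P3 (296 MB) → memory block 2 (remaining 216 MB)
P4 (290 MB) → memory block 3 (remaining 222 MB)
P5 (365 MB) → memory block 4 (remaining 147 MB)
P6 (269 MB) → memory block 1 (remaining 6 MB)
P7 (291 MB) → memory block 5 (remaining 221 MB)
P8 (272 MB) → memory block 6 (remaining 240 MB)
P9 (271 MB) → memory block 7 (remaining 241 MB)
P10 (107 MB) → memory block 4 (remaining 40 MB)
P11 (42 MB) → memory block 2 (remaining 174 MB)
P12 (88 MB) → memory block 2 (remaining 86 MB)
P13 (312 MB) → memory block 8 (remaining 200 MB)
P14 (304 MB) → memory block 9 (remaining 208 MB)
P15 (277 MB) → memory block 10 (remaining 235 MB)
P16 (59 MB) → memory block 2 (remaining 27 MB)
P17 (51 MB) → memory block 8 (remaining 149 MB)
P18 (113 MB) → memory block 8 (remaining 36 MB)

10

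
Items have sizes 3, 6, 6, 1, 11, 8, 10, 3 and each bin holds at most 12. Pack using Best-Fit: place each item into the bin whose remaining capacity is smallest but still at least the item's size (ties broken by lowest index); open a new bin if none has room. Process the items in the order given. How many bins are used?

3 → bin 1 (remaining 9)
6 → bin 1 (remaining 3)
6 → bin 2 (remaining 6)
1 → bin 1 (remaining 2)
11 → bin 3 (remaining 1)
8 → bin 4 (remaining 4)
10 → bin 5 (remaining 2)
3 → bin 4 (remaining 1)
Final bins: [3,6,1] [6] [11] [8,3] [10].

5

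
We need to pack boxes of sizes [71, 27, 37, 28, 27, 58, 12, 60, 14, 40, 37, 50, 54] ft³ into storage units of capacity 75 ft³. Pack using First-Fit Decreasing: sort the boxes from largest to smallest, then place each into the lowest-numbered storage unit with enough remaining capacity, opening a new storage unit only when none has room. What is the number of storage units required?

8

Sorted descending: 71, 60, 58, 54, 50, 40, 37, 37, 28, 27, 27, 14, 12.
storage unit 1: place 71 ft³, 4 ft³ left
storage unit 2: place 60 ft³, 15 ft³ left
storage unit 3: place 58 ft³, 17 ft³ left
storage unit 4: place 54 ft³, 21 ft³ left
storage unit 5: place 50 ft³, 25 ft³ left
storage unit 6: place 40 ft³, 35 ft³ left
storage unit 7: place 37 ft³, 38 ft³ left
storage unit 7: place 37 ft³, 1 ft³ left
storage unit 6: place 28 ft³, 7 ft³ left
storage unit 8: place 27 ft³, 48 ft³ left
storage unit 8: place 27 ft³, 21 ft³ left
storage unit 2: place 14 ft³, 1 ft³ left
storage unit 3: place 12 ft³, 5 ft³ left
Final storage units: [71] [60,14] [58,12] [54] [50] [40,28] [37,37] [27,27].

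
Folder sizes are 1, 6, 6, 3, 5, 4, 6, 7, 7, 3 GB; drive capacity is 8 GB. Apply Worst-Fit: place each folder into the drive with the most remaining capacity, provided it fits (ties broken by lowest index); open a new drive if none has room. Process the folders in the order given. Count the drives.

1 GB → drive 1 (remaining 7 GB)
6 GB → drive 1 (remaining 1 GB)
6 GB → drive 2 (remaining 2 GB)
3 GB → drive 3 (remaining 5 GB)
5 GB → drive 3 (remaining 0 GB)
4 GB → drive 4 (remaining 4 GB)
6 GB → drive 5 (remaining 2 GB)
7 GB → drive 6 (remaining 1 GB)
7 GB → drive 7 (remaining 1 GB)
3 GB → drive 4 (remaining 1 GB)
Final drives: [1,6] [6] [3,5] [4,3] [6] [7] [7].

7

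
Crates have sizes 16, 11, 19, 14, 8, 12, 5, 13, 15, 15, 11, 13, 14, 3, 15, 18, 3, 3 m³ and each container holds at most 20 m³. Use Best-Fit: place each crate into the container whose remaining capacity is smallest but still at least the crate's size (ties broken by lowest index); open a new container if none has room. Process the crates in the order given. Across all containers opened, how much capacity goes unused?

52

Put 16 m³ in container 1; 4 m³ remain.
Put 11 m³ in container 2; 9 m³ remain.
Put 19 m³ in container 3; 1 m³ remain.
Put 14 m³ in container 4; 6 m³ remain.
Put 8 m³ in container 2; 1 m³ remain.
Put 12 m³ in container 5; 8 m³ remain.
Put 5 m³ in container 4; 1 m³ remain.
Put 13 m³ in container 6; 7 m³ remain.
Put 15 m³ in container 7; 5 m³ remain.
Put 15 m³ in container 8; 5 m³ remain.
Put 11 m³ in container 9; 9 m³ remain.
Put 13 m³ in container 10; 7 m³ remain.
Put 14 m³ in container 11; 6 m³ remain.
Put 3 m³ in container 1; 1 m³ remain.
Put 15 m³ in container 12; 5 m³ remain.
Put 18 m³ in container 13; 2 m³ remain.
Put 3 m³ in container 7; 2 m³ remain.
Put 3 m³ in container 8; 2 m³ remain.
13 containers × 20 m³ = 260 m³; used 208 m³; unused 52 m³.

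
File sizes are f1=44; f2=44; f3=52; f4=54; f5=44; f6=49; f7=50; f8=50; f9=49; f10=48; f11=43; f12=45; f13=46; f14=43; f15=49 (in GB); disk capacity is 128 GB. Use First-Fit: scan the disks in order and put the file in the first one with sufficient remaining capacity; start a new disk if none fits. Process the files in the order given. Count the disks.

disk 1: place f1 (44 GB), 84 GB left
disk 1: place f2 (44 GB), 40 GB left
disk 2: place f3 (52 GB), 76 GB left
disk 2: place f4 (54 GB), 22 GB left
disk 3: place f5 (44 GB), 84 GB left
disk 3: place f6 (49 GB), 35 GB left
disk 4: place f7 (50 GB), 78 GB left
disk 4: place f8 (50 GB), 28 GB left
disk 5: place f9 (49 GB), 79 GB left
disk 5: place f10 (48 GB), 31 GB left
disk 6: place f11 (43 GB), 85 GB left
disk 6: place f12 (45 GB), 40 GB left
disk 7: place f13 (46 GB), 82 GB left
disk 7: place f14 (43 GB), 39 GB left
disk 8: place f15 (49 GB), 79 GB left
Final disks: [44,44] [52,54] [44,49] [50,50] [49,48] [43,45] [46,43] [49].

8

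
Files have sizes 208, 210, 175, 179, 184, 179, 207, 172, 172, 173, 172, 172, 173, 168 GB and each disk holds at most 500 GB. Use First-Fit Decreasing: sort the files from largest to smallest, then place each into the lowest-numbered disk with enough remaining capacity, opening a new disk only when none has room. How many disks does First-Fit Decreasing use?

Sorted descending: 210, 208, 207, 184, 179, 179, 175, 173, 173, 172, 172, 172, 172, 168.
Put 210 GB in disk 1; 290 GB remain.
Put 208 GB in disk 1; 82 GB remain.
Put 207 GB in disk 2; 293 GB remain.
Put 184 GB in disk 2; 109 GB remain.
Put 179 GB in disk 3; 321 GB remain.
Put 179 GB in disk 3; 142 GB remain.
Put 175 GB in disk 4; 325 GB remain.
Put 173 GB in disk 4; 152 GB remain.
Put 173 GB in disk 5; 327 GB remain.
Put 172 GB in disk 5; 155 GB remain.
Put 172 GB in disk 6; 328 GB remain.
Put 172 GB in disk 6; 156 GB remain.
Put 172 GB in disk 7; 328 GB remain.
Put 168 GB in disk 7; 160 GB remain.

7 disks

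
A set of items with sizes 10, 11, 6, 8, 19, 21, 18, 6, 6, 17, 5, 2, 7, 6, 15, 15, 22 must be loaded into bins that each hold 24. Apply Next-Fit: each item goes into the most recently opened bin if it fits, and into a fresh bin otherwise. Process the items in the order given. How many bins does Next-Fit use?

10 bins

Put 10 in bin 1; 14 remain.
Put 11 in bin 1; 3 remain.
Put 6 in bin 2; 18 remain.
Put 8 in bin 2; 10 remain.
Put 19 in bin 3; 5 remain.
Put 21 in bin 4; 3 remain.
Put 18 in bin 5; 6 remain.
Put 6 in bin 5; 0 remain.
Put 6 in bin 6; 18 remain.
Put 17 in bin 6; 1 remain.
Put 5 in bin 7; 19 remain.
Put 2 in bin 7; 17 remain.
Put 7 in bin 7; 10 remain.
Put 6 in bin 7; 4 remain.
Put 15 in bin 8; 9 remain.
Put 15 in bin 9; 9 remain.
Put 22 in bin 10; 2 remain.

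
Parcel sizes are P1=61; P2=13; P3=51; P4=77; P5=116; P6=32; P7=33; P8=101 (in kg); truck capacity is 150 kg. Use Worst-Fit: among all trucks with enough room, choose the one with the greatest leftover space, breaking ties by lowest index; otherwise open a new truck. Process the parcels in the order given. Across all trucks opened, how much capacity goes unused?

116

P1 (61 kg) → truck 1 (remaining 89 kg)
P2 (13 kg) → truck 1 (remaining 76 kg)
P3 (51 kg) → truck 1 (remaining 25 kg)
P4 (77 kg) → truck 2 (remaining 73 kg)
P5 (116 kg) → truck 3 (remaining 34 kg)
P6 (32 kg) → truck 2 (remaining 41 kg)
P7 (33 kg) → truck 2 (remaining 8 kg)
P8 (101 kg) → truck 4 (remaining 49 kg)
4 trucks × 150 kg = 600 kg; used 484 kg; unused 116 kg.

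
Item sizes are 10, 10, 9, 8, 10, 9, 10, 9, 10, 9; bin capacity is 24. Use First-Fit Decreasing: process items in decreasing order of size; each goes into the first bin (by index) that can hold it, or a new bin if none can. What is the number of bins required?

5 bins

Sorted descending: 10, 10, 10, 10, 10, 9, 9, 9, 9, 8.
10 → bin 1 (remaining 14)
10 → bin 1 (remaining 4)
10 → bin 2 (remaining 14)
10 → bin 2 (remaining 4)
10 → bin 3 (remaining 14)
9 → bin 3 (remaining 5)
9 → bin 4 (remaining 15)
9 → bin 4 (remaining 6)
9 → bin 5 (remaining 15)
8 → bin 5 (remaining 7)
Final bins: [10,10] [10,10] [10,9] [9,9] [9,8].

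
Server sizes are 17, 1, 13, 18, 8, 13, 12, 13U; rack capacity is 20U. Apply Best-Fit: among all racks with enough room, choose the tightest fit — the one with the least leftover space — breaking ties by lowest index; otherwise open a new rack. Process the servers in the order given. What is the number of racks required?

Put 17U in rack 1; 3U remain.
Put 1U in rack 1; 2U remain.
Put 13U in rack 2; 7U remain.
Put 18U in rack 3; 2U remain.
Put 8U in rack 4; 12U remain.
Put 13U in rack 5; 7U remain.
Put 12U in rack 4; 0U remain.
Put 13U in rack 6; 7U remain.
Final racks: [17,1] [13] [18] [8,12] [13] [13].

6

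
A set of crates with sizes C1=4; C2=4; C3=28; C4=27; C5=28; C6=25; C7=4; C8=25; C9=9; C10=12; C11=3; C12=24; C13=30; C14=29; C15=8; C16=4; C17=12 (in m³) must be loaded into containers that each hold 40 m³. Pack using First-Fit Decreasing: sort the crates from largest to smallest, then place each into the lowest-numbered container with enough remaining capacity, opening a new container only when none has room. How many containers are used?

8 containers

Sorted descending: 30, 29, 28, 28, 27, 25, 25, 24, 12, 12, 9, 8, 4, 4, 4, 4, 3.
30 m³ → container 1 (remaining 10 m³)
29 m³ → container 2 (remaining 11 m³)
28 m³ → container 3 (remaining 12 m³)
28 m³ → container 4 (remaining 12 m³)
27 m³ → container 5 (remaining 13 m³)
25 m³ → container 6 (remaining 15 m³)
25 m³ → container 7 (remaining 15 m³)
24 m³ → container 8 (remaining 16 m³)
12 m³ → container 3 (remaining 0 m³)
12 m³ → container 4 (remaining 0 m³)
9 m³ → container 1 (remaining 1 m³)
8 m³ → container 2 (remaining 3 m³)
4 m³ → container 5 (remaining 9 m³)
4 m³ → container 5 (remaining 5 m³)
4 m³ → container 5 (remaining 1 m³)
4 m³ → container 6 (remaining 11 m³)
3 m³ → container 2 (remaining 0 m³)
Final containers: [30,9] [29,8,3] [28,12] [28,12] [27,4,4,4] [25,4] [25] [24].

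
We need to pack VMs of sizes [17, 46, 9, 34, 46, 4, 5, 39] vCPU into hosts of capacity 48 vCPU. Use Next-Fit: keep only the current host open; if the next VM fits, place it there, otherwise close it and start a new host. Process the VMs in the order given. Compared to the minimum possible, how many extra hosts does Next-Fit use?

Next-Fit: [17] [46] [9,34] [46] [4,5,39] → 5 hosts.
Total size 200 vCPU; any packing needs at least ⌈200/48⌉ = 5 hosts.
So 5 is already optimal.

0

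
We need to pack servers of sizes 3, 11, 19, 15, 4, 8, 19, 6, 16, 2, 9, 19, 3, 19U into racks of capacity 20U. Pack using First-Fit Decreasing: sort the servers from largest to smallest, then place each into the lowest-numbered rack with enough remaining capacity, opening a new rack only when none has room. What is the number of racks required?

Sorted descending: 19, 19, 19, 19, 16, 15, 11, 9, 8, 6, 4, 3, 3, 2.
19U → rack 1 (remaining 1U)
19U → rack 2 (remaining 1U)
19U → rack 3 (remaining 1U)
19U → rack 4 (remaining 1U)
16U → rack 5 (remaining 4U)
15U → rack 6 (remaining 5U)
11U → rack 7 (remaining 9U)
9U → rack 7 (remaining 0U)
8U → rack 8 (remaining 12U)
6U → rack 8 (remaining 6U)
4U → rack 5 (remaining 0U)
3U → rack 6 (remaining 2U)
3U → rack 8 (remaining 3U)
2U → rack 6 (remaining 0U)
Final racks: [19] [19] [19] [19] [16,4] [15,3,2] [11,9] [8,6,3].

8 racks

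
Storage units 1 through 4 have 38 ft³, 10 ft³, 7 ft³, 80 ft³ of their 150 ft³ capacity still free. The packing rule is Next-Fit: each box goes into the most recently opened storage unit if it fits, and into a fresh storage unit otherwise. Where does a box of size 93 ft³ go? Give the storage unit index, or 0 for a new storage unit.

0

Next-Fit only looks at storage unit 4, which has 80 ft³ free.
93 ft³ does not fit, so a new storage unit is opened.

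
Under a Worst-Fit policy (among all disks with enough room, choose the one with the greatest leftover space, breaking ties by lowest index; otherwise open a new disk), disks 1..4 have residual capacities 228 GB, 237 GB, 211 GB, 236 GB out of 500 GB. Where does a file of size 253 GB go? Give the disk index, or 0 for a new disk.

No disk has ≥ 253 GB free, so a new disk is opened.

0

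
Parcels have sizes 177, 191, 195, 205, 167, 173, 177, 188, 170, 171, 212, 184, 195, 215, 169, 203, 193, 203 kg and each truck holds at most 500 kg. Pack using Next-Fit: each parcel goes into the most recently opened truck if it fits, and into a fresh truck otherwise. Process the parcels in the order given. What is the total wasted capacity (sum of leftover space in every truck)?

1112

truck 1: place 177 kg, 323 kg left
truck 1: place 191 kg, 132 kg left
truck 2: place 195 kg, 305 kg left
truck 2: place 205 kg, 100 kg left
truck 3: place 167 kg, 333 kg left
truck 3: place 173 kg, 160 kg left
truck 4: place 177 kg, 323 kg left
truck 4: place 188 kg, 135 kg left
truck 5: place 170 kg, 330 kg left
truck 5: place 171 kg, 159 kg left
truck 6: place 212 kg, 288 kg left
truck 6: place 184 kg, 104 kg left
truck 7: place 195 kg, 305 kg left
truck 7: place 215 kg, 90 kg left
truck 8: place 169 kg, 331 kg left
truck 8: place 203 kg, 128 kg left
truck 9: place 193 kg, 307 kg left
truck 9: place 203 kg, 104 kg left
9 trucks × 500 kg = 4500 kg; used 3388 kg; unused 1112 kg.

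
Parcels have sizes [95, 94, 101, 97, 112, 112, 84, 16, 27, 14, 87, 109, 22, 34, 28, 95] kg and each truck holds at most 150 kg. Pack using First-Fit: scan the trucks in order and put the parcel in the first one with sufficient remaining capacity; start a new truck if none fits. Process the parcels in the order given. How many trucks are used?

10 trucks

truck 1: place 95 kg, 55 kg left
truck 2: place 94 kg, 56 kg left
truck 3: place 101 kg, 49 kg left
truck 4: place 97 kg, 53 kg left
truck 5: place 112 kg, 38 kg left
truck 6: place 112 kg, 38 kg left
truck 7: place 84 kg, 66 kg left
truck 1: place 16 kg, 39 kg left
truck 1: place 27 kg, 12 kg left
truck 2: place 14 kg, 42 kg left
truck 8: place 87 kg, 63 kg left
truck 9: place 109 kg, 41 kg left
truck 2: place 22 kg, 20 kg left
truck 3: place 34 kg, 15 kg left
truck 4: place 28 kg, 25 kg left
truck 10: place 95 kg, 55 kg left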